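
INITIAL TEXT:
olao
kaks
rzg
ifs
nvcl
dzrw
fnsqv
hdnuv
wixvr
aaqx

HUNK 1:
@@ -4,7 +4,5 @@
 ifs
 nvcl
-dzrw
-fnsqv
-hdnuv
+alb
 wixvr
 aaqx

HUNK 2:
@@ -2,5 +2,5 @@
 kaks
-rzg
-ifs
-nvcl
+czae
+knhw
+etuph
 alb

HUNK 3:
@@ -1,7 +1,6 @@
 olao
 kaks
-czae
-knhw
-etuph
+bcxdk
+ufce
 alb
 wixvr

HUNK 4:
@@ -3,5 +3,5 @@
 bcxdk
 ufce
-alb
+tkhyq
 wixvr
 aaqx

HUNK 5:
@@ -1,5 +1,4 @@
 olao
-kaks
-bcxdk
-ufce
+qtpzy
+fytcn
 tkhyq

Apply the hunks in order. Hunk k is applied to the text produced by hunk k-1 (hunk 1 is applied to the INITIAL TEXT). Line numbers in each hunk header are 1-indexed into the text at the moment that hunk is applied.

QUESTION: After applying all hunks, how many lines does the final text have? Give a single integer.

Answer: 6

Derivation:
Hunk 1: at line 4 remove [dzrw,fnsqv,hdnuv] add [alb] -> 8 lines: olao kaks rzg ifs nvcl alb wixvr aaqx
Hunk 2: at line 2 remove [rzg,ifs,nvcl] add [czae,knhw,etuph] -> 8 lines: olao kaks czae knhw etuph alb wixvr aaqx
Hunk 3: at line 1 remove [czae,knhw,etuph] add [bcxdk,ufce] -> 7 lines: olao kaks bcxdk ufce alb wixvr aaqx
Hunk 4: at line 3 remove [alb] add [tkhyq] -> 7 lines: olao kaks bcxdk ufce tkhyq wixvr aaqx
Hunk 5: at line 1 remove [kaks,bcxdk,ufce] add [qtpzy,fytcn] -> 6 lines: olao qtpzy fytcn tkhyq wixvr aaqx
Final line count: 6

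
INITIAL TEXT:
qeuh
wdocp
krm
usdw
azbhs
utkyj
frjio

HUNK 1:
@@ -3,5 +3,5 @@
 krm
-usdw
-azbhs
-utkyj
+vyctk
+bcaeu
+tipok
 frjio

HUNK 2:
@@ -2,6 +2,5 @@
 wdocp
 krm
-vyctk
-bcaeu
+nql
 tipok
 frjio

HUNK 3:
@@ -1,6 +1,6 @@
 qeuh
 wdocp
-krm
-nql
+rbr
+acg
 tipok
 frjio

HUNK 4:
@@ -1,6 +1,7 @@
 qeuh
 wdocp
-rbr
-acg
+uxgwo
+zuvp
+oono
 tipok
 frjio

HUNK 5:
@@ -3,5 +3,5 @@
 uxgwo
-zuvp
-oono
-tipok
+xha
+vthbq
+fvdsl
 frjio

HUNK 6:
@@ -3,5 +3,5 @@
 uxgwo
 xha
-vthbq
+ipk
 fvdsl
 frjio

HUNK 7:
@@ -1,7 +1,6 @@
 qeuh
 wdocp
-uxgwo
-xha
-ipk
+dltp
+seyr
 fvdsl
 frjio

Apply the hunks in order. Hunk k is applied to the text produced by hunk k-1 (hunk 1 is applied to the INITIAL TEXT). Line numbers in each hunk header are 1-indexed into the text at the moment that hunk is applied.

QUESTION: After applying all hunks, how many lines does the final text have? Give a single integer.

Hunk 1: at line 3 remove [usdw,azbhs,utkyj] add [vyctk,bcaeu,tipok] -> 7 lines: qeuh wdocp krm vyctk bcaeu tipok frjio
Hunk 2: at line 2 remove [vyctk,bcaeu] add [nql] -> 6 lines: qeuh wdocp krm nql tipok frjio
Hunk 3: at line 1 remove [krm,nql] add [rbr,acg] -> 6 lines: qeuh wdocp rbr acg tipok frjio
Hunk 4: at line 1 remove [rbr,acg] add [uxgwo,zuvp,oono] -> 7 lines: qeuh wdocp uxgwo zuvp oono tipok frjio
Hunk 5: at line 3 remove [zuvp,oono,tipok] add [xha,vthbq,fvdsl] -> 7 lines: qeuh wdocp uxgwo xha vthbq fvdsl frjio
Hunk 6: at line 3 remove [vthbq] add [ipk] -> 7 lines: qeuh wdocp uxgwo xha ipk fvdsl frjio
Hunk 7: at line 1 remove [uxgwo,xha,ipk] add [dltp,seyr] -> 6 lines: qeuh wdocp dltp seyr fvdsl frjio
Final line count: 6

Answer: 6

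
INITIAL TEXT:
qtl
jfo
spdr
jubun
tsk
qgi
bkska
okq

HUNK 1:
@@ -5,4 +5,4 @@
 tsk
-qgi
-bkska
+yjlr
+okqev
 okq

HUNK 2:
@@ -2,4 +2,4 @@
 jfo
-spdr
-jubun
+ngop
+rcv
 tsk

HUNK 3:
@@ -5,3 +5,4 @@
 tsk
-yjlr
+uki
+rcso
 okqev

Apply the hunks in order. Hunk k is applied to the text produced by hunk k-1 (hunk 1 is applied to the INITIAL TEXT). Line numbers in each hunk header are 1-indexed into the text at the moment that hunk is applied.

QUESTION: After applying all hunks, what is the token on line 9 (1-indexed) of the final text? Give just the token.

Answer: okq

Derivation:
Hunk 1: at line 5 remove [qgi,bkska] add [yjlr,okqev] -> 8 lines: qtl jfo spdr jubun tsk yjlr okqev okq
Hunk 2: at line 2 remove [spdr,jubun] add [ngop,rcv] -> 8 lines: qtl jfo ngop rcv tsk yjlr okqev okq
Hunk 3: at line 5 remove [yjlr] add [uki,rcso] -> 9 lines: qtl jfo ngop rcv tsk uki rcso okqev okq
Final line 9: okq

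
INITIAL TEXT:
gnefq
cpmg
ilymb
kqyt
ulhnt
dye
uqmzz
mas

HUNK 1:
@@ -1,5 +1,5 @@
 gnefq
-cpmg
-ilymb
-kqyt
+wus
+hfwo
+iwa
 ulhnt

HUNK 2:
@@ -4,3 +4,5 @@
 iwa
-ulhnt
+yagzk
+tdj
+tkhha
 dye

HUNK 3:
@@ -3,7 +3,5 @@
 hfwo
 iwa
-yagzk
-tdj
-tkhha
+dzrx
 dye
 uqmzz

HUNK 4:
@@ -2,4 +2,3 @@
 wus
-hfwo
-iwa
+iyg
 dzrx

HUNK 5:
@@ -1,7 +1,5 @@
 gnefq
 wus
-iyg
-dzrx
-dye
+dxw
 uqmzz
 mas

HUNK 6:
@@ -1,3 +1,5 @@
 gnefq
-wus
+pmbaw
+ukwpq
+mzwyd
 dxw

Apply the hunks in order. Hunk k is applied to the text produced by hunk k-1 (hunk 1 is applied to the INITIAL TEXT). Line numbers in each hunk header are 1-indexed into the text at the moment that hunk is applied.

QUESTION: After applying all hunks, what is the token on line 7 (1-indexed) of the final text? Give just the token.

Hunk 1: at line 1 remove [cpmg,ilymb,kqyt] add [wus,hfwo,iwa] -> 8 lines: gnefq wus hfwo iwa ulhnt dye uqmzz mas
Hunk 2: at line 4 remove [ulhnt] add [yagzk,tdj,tkhha] -> 10 lines: gnefq wus hfwo iwa yagzk tdj tkhha dye uqmzz mas
Hunk 3: at line 3 remove [yagzk,tdj,tkhha] add [dzrx] -> 8 lines: gnefq wus hfwo iwa dzrx dye uqmzz mas
Hunk 4: at line 2 remove [hfwo,iwa] add [iyg] -> 7 lines: gnefq wus iyg dzrx dye uqmzz mas
Hunk 5: at line 1 remove [iyg,dzrx,dye] add [dxw] -> 5 lines: gnefq wus dxw uqmzz mas
Hunk 6: at line 1 remove [wus] add [pmbaw,ukwpq,mzwyd] -> 7 lines: gnefq pmbaw ukwpq mzwyd dxw uqmzz mas
Final line 7: mas

Answer: mas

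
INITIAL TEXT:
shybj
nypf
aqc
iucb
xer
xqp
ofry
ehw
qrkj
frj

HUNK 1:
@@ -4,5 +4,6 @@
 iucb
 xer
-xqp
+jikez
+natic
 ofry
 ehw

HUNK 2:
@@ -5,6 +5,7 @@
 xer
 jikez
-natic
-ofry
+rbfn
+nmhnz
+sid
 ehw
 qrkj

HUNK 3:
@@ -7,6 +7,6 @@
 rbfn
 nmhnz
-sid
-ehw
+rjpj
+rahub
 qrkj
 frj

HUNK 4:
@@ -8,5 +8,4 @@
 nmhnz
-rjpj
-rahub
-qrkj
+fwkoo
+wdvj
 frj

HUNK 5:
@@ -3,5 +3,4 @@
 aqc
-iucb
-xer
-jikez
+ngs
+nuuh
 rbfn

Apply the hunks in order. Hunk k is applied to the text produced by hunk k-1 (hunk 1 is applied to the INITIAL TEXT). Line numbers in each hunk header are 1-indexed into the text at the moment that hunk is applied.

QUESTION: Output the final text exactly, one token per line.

Answer: shybj
nypf
aqc
ngs
nuuh
rbfn
nmhnz
fwkoo
wdvj
frj

Derivation:
Hunk 1: at line 4 remove [xqp] add [jikez,natic] -> 11 lines: shybj nypf aqc iucb xer jikez natic ofry ehw qrkj frj
Hunk 2: at line 5 remove [natic,ofry] add [rbfn,nmhnz,sid] -> 12 lines: shybj nypf aqc iucb xer jikez rbfn nmhnz sid ehw qrkj frj
Hunk 3: at line 7 remove [sid,ehw] add [rjpj,rahub] -> 12 lines: shybj nypf aqc iucb xer jikez rbfn nmhnz rjpj rahub qrkj frj
Hunk 4: at line 8 remove [rjpj,rahub,qrkj] add [fwkoo,wdvj] -> 11 lines: shybj nypf aqc iucb xer jikez rbfn nmhnz fwkoo wdvj frj
Hunk 5: at line 3 remove [iucb,xer,jikez] add [ngs,nuuh] -> 10 lines: shybj nypf aqc ngs nuuh rbfn nmhnz fwkoo wdvj frj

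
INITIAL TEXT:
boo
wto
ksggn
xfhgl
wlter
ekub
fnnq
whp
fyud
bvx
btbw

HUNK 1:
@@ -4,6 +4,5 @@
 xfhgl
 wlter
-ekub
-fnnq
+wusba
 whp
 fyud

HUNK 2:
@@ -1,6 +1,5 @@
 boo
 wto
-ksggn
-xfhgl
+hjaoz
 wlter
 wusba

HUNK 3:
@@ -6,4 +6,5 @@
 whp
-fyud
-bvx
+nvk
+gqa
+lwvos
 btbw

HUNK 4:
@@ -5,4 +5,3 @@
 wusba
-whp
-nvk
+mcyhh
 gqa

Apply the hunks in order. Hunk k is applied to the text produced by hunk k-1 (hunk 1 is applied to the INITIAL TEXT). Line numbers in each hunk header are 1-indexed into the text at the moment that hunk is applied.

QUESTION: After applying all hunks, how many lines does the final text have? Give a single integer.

Answer: 9

Derivation:
Hunk 1: at line 4 remove [ekub,fnnq] add [wusba] -> 10 lines: boo wto ksggn xfhgl wlter wusba whp fyud bvx btbw
Hunk 2: at line 1 remove [ksggn,xfhgl] add [hjaoz] -> 9 lines: boo wto hjaoz wlter wusba whp fyud bvx btbw
Hunk 3: at line 6 remove [fyud,bvx] add [nvk,gqa,lwvos] -> 10 lines: boo wto hjaoz wlter wusba whp nvk gqa lwvos btbw
Hunk 4: at line 5 remove [whp,nvk] add [mcyhh] -> 9 lines: boo wto hjaoz wlter wusba mcyhh gqa lwvos btbw
Final line count: 9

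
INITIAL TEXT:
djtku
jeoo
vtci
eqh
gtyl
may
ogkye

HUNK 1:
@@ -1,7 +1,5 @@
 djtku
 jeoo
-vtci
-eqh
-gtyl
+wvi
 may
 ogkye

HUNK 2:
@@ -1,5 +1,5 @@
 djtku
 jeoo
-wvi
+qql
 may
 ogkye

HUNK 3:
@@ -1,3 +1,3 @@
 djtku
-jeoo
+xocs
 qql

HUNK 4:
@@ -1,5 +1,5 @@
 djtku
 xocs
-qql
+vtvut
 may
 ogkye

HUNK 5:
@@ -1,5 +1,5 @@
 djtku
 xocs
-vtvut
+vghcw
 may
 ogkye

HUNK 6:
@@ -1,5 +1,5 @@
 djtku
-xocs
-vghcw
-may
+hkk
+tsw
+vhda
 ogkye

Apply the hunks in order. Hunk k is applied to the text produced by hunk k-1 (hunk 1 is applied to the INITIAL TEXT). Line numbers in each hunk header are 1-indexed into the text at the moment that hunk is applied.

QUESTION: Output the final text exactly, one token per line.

Hunk 1: at line 1 remove [vtci,eqh,gtyl] add [wvi] -> 5 lines: djtku jeoo wvi may ogkye
Hunk 2: at line 1 remove [wvi] add [qql] -> 5 lines: djtku jeoo qql may ogkye
Hunk 3: at line 1 remove [jeoo] add [xocs] -> 5 lines: djtku xocs qql may ogkye
Hunk 4: at line 1 remove [qql] add [vtvut] -> 5 lines: djtku xocs vtvut may ogkye
Hunk 5: at line 1 remove [vtvut] add [vghcw] -> 5 lines: djtku xocs vghcw may ogkye
Hunk 6: at line 1 remove [xocs,vghcw,may] add [hkk,tsw,vhda] -> 5 lines: djtku hkk tsw vhda ogkye

Answer: djtku
hkk
tsw
vhda
ogkye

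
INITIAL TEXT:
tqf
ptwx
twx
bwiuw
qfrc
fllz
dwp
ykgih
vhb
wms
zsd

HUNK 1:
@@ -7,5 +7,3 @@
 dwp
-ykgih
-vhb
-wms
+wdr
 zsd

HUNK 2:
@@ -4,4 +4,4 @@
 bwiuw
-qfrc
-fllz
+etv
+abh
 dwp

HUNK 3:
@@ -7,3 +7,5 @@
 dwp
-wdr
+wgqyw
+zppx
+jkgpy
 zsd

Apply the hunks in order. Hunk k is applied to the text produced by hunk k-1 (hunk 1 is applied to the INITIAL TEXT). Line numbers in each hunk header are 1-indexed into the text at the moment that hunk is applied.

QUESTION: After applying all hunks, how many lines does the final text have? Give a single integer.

Answer: 11

Derivation:
Hunk 1: at line 7 remove [ykgih,vhb,wms] add [wdr] -> 9 lines: tqf ptwx twx bwiuw qfrc fllz dwp wdr zsd
Hunk 2: at line 4 remove [qfrc,fllz] add [etv,abh] -> 9 lines: tqf ptwx twx bwiuw etv abh dwp wdr zsd
Hunk 3: at line 7 remove [wdr] add [wgqyw,zppx,jkgpy] -> 11 lines: tqf ptwx twx bwiuw etv abh dwp wgqyw zppx jkgpy zsd
Final line count: 11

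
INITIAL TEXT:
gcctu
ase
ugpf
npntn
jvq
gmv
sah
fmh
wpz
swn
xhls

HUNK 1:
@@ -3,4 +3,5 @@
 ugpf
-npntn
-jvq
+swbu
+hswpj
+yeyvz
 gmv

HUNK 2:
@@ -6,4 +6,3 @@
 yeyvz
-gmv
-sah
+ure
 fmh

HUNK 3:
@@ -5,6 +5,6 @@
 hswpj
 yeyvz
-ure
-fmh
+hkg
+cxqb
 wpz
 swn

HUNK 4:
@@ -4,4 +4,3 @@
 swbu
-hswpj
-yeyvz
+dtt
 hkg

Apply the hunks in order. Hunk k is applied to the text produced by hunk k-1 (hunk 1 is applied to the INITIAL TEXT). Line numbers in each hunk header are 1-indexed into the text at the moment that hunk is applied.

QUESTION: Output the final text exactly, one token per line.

Hunk 1: at line 3 remove [npntn,jvq] add [swbu,hswpj,yeyvz] -> 12 lines: gcctu ase ugpf swbu hswpj yeyvz gmv sah fmh wpz swn xhls
Hunk 2: at line 6 remove [gmv,sah] add [ure] -> 11 lines: gcctu ase ugpf swbu hswpj yeyvz ure fmh wpz swn xhls
Hunk 3: at line 5 remove [ure,fmh] add [hkg,cxqb] -> 11 lines: gcctu ase ugpf swbu hswpj yeyvz hkg cxqb wpz swn xhls
Hunk 4: at line 4 remove [hswpj,yeyvz] add [dtt] -> 10 lines: gcctu ase ugpf swbu dtt hkg cxqb wpz swn xhls

Answer: gcctu
ase
ugpf
swbu
dtt
hkg
cxqb
wpz
swn
xhls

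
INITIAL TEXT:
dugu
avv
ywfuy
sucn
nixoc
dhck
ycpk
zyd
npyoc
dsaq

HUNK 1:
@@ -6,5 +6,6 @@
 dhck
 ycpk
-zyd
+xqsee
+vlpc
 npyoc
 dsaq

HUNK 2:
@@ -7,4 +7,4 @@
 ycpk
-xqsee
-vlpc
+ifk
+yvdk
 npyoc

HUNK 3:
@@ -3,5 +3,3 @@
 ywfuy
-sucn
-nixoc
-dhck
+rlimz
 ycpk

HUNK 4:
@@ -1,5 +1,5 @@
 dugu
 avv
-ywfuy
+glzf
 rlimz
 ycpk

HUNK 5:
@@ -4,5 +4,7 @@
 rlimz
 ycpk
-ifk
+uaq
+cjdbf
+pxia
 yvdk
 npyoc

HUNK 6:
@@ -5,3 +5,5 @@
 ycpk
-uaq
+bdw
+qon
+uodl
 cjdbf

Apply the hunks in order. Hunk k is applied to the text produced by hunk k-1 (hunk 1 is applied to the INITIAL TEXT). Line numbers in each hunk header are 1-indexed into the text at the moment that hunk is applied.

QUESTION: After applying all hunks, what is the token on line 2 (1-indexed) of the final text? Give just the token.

Hunk 1: at line 6 remove [zyd] add [xqsee,vlpc] -> 11 lines: dugu avv ywfuy sucn nixoc dhck ycpk xqsee vlpc npyoc dsaq
Hunk 2: at line 7 remove [xqsee,vlpc] add [ifk,yvdk] -> 11 lines: dugu avv ywfuy sucn nixoc dhck ycpk ifk yvdk npyoc dsaq
Hunk 3: at line 3 remove [sucn,nixoc,dhck] add [rlimz] -> 9 lines: dugu avv ywfuy rlimz ycpk ifk yvdk npyoc dsaq
Hunk 4: at line 1 remove [ywfuy] add [glzf] -> 9 lines: dugu avv glzf rlimz ycpk ifk yvdk npyoc dsaq
Hunk 5: at line 4 remove [ifk] add [uaq,cjdbf,pxia] -> 11 lines: dugu avv glzf rlimz ycpk uaq cjdbf pxia yvdk npyoc dsaq
Hunk 6: at line 5 remove [uaq] add [bdw,qon,uodl] -> 13 lines: dugu avv glzf rlimz ycpk bdw qon uodl cjdbf pxia yvdk npyoc dsaq
Final line 2: avv

Answer: avv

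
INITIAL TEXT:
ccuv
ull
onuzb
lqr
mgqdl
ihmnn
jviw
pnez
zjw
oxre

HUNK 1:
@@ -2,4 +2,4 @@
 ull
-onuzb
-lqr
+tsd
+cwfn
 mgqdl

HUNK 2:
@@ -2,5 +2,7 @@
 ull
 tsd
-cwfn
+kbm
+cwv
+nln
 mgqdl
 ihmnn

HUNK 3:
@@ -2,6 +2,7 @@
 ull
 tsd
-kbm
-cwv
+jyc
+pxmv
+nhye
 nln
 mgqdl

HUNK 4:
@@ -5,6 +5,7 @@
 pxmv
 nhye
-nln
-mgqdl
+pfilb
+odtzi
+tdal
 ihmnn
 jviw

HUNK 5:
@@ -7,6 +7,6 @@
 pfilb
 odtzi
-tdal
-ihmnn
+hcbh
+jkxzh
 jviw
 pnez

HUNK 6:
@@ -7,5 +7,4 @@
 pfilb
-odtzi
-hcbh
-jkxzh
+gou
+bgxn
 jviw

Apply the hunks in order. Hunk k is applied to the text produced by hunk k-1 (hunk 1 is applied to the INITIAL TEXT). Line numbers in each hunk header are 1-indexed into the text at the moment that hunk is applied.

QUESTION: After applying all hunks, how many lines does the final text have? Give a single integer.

Hunk 1: at line 2 remove [onuzb,lqr] add [tsd,cwfn] -> 10 lines: ccuv ull tsd cwfn mgqdl ihmnn jviw pnez zjw oxre
Hunk 2: at line 2 remove [cwfn] add [kbm,cwv,nln] -> 12 lines: ccuv ull tsd kbm cwv nln mgqdl ihmnn jviw pnez zjw oxre
Hunk 3: at line 2 remove [kbm,cwv] add [jyc,pxmv,nhye] -> 13 lines: ccuv ull tsd jyc pxmv nhye nln mgqdl ihmnn jviw pnez zjw oxre
Hunk 4: at line 5 remove [nln,mgqdl] add [pfilb,odtzi,tdal] -> 14 lines: ccuv ull tsd jyc pxmv nhye pfilb odtzi tdal ihmnn jviw pnez zjw oxre
Hunk 5: at line 7 remove [tdal,ihmnn] add [hcbh,jkxzh] -> 14 lines: ccuv ull tsd jyc pxmv nhye pfilb odtzi hcbh jkxzh jviw pnez zjw oxre
Hunk 6: at line 7 remove [odtzi,hcbh,jkxzh] add [gou,bgxn] -> 13 lines: ccuv ull tsd jyc pxmv nhye pfilb gou bgxn jviw pnez zjw oxre
Final line count: 13

Answer: 13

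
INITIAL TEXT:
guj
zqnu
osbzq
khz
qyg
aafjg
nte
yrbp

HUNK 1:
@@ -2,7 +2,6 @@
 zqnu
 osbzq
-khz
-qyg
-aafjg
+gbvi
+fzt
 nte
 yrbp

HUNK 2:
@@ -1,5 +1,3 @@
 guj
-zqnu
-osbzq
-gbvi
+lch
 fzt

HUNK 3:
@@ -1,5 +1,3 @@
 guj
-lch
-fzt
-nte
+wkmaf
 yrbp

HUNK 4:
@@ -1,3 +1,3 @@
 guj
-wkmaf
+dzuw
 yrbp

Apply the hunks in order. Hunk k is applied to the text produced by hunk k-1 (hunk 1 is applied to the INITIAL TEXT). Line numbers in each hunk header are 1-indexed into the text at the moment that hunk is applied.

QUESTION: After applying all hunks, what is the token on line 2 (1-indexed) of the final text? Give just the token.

Answer: dzuw

Derivation:
Hunk 1: at line 2 remove [khz,qyg,aafjg] add [gbvi,fzt] -> 7 lines: guj zqnu osbzq gbvi fzt nte yrbp
Hunk 2: at line 1 remove [zqnu,osbzq,gbvi] add [lch] -> 5 lines: guj lch fzt nte yrbp
Hunk 3: at line 1 remove [lch,fzt,nte] add [wkmaf] -> 3 lines: guj wkmaf yrbp
Hunk 4: at line 1 remove [wkmaf] add [dzuw] -> 3 lines: guj dzuw yrbp
Final line 2: dzuw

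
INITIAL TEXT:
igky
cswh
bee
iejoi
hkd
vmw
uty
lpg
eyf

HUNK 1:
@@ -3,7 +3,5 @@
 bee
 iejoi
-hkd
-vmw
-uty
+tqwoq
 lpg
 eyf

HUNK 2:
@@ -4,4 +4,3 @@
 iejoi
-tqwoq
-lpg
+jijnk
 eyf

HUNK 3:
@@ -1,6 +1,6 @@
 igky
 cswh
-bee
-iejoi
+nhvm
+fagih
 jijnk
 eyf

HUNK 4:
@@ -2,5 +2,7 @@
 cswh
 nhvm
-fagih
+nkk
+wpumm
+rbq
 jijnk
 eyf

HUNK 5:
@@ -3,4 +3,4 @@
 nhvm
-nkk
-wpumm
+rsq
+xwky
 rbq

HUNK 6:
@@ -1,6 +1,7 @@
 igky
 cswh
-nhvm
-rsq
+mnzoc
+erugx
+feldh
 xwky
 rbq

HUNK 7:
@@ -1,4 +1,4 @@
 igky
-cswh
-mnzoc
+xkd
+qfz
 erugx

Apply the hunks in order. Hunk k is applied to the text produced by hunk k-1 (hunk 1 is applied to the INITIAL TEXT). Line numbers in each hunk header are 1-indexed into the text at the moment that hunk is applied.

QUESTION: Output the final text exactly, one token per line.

Hunk 1: at line 3 remove [hkd,vmw,uty] add [tqwoq] -> 7 lines: igky cswh bee iejoi tqwoq lpg eyf
Hunk 2: at line 4 remove [tqwoq,lpg] add [jijnk] -> 6 lines: igky cswh bee iejoi jijnk eyf
Hunk 3: at line 1 remove [bee,iejoi] add [nhvm,fagih] -> 6 lines: igky cswh nhvm fagih jijnk eyf
Hunk 4: at line 2 remove [fagih] add [nkk,wpumm,rbq] -> 8 lines: igky cswh nhvm nkk wpumm rbq jijnk eyf
Hunk 5: at line 3 remove [nkk,wpumm] add [rsq,xwky] -> 8 lines: igky cswh nhvm rsq xwky rbq jijnk eyf
Hunk 6: at line 1 remove [nhvm,rsq] add [mnzoc,erugx,feldh] -> 9 lines: igky cswh mnzoc erugx feldh xwky rbq jijnk eyf
Hunk 7: at line 1 remove [cswh,mnzoc] add [xkd,qfz] -> 9 lines: igky xkd qfz erugx feldh xwky rbq jijnk eyf

Answer: igky
xkd
qfz
erugx
feldh
xwky
rbq
jijnk
eyf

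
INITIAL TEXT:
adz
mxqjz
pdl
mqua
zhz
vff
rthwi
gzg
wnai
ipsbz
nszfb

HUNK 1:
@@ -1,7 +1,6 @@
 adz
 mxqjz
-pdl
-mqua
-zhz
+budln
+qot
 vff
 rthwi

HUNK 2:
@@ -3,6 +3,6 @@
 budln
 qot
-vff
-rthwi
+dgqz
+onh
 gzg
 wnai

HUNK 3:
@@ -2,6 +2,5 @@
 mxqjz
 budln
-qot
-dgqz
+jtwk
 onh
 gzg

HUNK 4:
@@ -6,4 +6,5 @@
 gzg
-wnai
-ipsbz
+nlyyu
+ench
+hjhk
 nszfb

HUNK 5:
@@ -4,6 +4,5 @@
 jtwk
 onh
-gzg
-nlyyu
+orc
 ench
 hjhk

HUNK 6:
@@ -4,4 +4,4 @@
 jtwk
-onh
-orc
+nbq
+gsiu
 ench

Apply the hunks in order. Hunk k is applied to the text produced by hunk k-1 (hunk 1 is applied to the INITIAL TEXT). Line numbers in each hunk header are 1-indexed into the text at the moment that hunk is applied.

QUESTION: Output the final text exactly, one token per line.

Answer: adz
mxqjz
budln
jtwk
nbq
gsiu
ench
hjhk
nszfb

Derivation:
Hunk 1: at line 1 remove [pdl,mqua,zhz] add [budln,qot] -> 10 lines: adz mxqjz budln qot vff rthwi gzg wnai ipsbz nszfb
Hunk 2: at line 3 remove [vff,rthwi] add [dgqz,onh] -> 10 lines: adz mxqjz budln qot dgqz onh gzg wnai ipsbz nszfb
Hunk 3: at line 2 remove [qot,dgqz] add [jtwk] -> 9 lines: adz mxqjz budln jtwk onh gzg wnai ipsbz nszfb
Hunk 4: at line 6 remove [wnai,ipsbz] add [nlyyu,ench,hjhk] -> 10 lines: adz mxqjz budln jtwk onh gzg nlyyu ench hjhk nszfb
Hunk 5: at line 4 remove [gzg,nlyyu] add [orc] -> 9 lines: adz mxqjz budln jtwk onh orc ench hjhk nszfb
Hunk 6: at line 4 remove [onh,orc] add [nbq,gsiu] -> 9 lines: adz mxqjz budln jtwk nbq gsiu ench hjhk nszfb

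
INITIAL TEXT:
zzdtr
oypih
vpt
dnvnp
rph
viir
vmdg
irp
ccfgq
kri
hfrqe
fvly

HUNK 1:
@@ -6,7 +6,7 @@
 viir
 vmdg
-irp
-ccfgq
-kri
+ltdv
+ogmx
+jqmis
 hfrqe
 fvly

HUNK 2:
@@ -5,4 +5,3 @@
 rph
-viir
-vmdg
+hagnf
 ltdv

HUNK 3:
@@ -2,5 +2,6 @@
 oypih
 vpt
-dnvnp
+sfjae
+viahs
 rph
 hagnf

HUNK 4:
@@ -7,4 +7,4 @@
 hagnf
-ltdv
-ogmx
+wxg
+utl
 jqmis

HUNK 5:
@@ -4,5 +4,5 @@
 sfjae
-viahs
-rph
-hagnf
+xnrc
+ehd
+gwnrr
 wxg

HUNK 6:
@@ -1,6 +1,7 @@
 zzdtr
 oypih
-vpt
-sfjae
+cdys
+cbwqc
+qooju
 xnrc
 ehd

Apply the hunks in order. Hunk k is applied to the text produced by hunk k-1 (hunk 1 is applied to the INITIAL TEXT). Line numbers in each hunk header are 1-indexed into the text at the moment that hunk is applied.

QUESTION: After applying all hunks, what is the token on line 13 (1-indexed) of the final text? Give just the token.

Answer: fvly

Derivation:
Hunk 1: at line 6 remove [irp,ccfgq,kri] add [ltdv,ogmx,jqmis] -> 12 lines: zzdtr oypih vpt dnvnp rph viir vmdg ltdv ogmx jqmis hfrqe fvly
Hunk 2: at line 5 remove [viir,vmdg] add [hagnf] -> 11 lines: zzdtr oypih vpt dnvnp rph hagnf ltdv ogmx jqmis hfrqe fvly
Hunk 3: at line 2 remove [dnvnp] add [sfjae,viahs] -> 12 lines: zzdtr oypih vpt sfjae viahs rph hagnf ltdv ogmx jqmis hfrqe fvly
Hunk 4: at line 7 remove [ltdv,ogmx] add [wxg,utl] -> 12 lines: zzdtr oypih vpt sfjae viahs rph hagnf wxg utl jqmis hfrqe fvly
Hunk 5: at line 4 remove [viahs,rph,hagnf] add [xnrc,ehd,gwnrr] -> 12 lines: zzdtr oypih vpt sfjae xnrc ehd gwnrr wxg utl jqmis hfrqe fvly
Hunk 6: at line 1 remove [vpt,sfjae] add [cdys,cbwqc,qooju] -> 13 lines: zzdtr oypih cdys cbwqc qooju xnrc ehd gwnrr wxg utl jqmis hfrqe fvly
Final line 13: fvly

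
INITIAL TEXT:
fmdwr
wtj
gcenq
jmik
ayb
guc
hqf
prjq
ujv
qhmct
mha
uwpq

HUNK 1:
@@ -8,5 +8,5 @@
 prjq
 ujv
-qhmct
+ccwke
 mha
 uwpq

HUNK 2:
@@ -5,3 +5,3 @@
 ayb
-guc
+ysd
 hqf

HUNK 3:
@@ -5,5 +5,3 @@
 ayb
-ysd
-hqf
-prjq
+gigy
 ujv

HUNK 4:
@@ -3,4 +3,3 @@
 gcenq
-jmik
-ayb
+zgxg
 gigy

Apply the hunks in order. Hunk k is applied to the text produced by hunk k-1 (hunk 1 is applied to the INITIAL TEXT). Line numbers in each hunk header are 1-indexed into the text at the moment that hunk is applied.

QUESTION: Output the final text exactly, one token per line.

Answer: fmdwr
wtj
gcenq
zgxg
gigy
ujv
ccwke
mha
uwpq

Derivation:
Hunk 1: at line 8 remove [qhmct] add [ccwke] -> 12 lines: fmdwr wtj gcenq jmik ayb guc hqf prjq ujv ccwke mha uwpq
Hunk 2: at line 5 remove [guc] add [ysd] -> 12 lines: fmdwr wtj gcenq jmik ayb ysd hqf prjq ujv ccwke mha uwpq
Hunk 3: at line 5 remove [ysd,hqf,prjq] add [gigy] -> 10 lines: fmdwr wtj gcenq jmik ayb gigy ujv ccwke mha uwpq
Hunk 4: at line 3 remove [jmik,ayb] add [zgxg] -> 9 lines: fmdwr wtj gcenq zgxg gigy ujv ccwke mha uwpq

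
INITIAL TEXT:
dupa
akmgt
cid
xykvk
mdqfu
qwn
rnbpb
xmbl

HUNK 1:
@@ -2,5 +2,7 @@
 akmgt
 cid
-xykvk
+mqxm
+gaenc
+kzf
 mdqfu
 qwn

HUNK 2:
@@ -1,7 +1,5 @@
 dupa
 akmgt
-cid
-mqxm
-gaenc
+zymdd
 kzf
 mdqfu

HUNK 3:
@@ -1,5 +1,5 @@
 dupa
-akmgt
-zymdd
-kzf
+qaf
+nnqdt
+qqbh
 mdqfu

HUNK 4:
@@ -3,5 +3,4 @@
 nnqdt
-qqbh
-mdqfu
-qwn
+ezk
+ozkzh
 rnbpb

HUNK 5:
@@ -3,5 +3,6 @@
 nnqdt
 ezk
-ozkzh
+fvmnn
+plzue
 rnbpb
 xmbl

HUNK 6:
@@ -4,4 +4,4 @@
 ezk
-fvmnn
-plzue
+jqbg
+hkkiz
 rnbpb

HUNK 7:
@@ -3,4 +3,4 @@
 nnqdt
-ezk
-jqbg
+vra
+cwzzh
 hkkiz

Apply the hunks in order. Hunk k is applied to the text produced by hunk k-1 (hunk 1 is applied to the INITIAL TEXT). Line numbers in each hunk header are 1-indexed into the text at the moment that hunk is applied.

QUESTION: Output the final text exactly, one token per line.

Answer: dupa
qaf
nnqdt
vra
cwzzh
hkkiz
rnbpb
xmbl

Derivation:
Hunk 1: at line 2 remove [xykvk] add [mqxm,gaenc,kzf] -> 10 lines: dupa akmgt cid mqxm gaenc kzf mdqfu qwn rnbpb xmbl
Hunk 2: at line 1 remove [cid,mqxm,gaenc] add [zymdd] -> 8 lines: dupa akmgt zymdd kzf mdqfu qwn rnbpb xmbl
Hunk 3: at line 1 remove [akmgt,zymdd,kzf] add [qaf,nnqdt,qqbh] -> 8 lines: dupa qaf nnqdt qqbh mdqfu qwn rnbpb xmbl
Hunk 4: at line 3 remove [qqbh,mdqfu,qwn] add [ezk,ozkzh] -> 7 lines: dupa qaf nnqdt ezk ozkzh rnbpb xmbl
Hunk 5: at line 3 remove [ozkzh] add [fvmnn,plzue] -> 8 lines: dupa qaf nnqdt ezk fvmnn plzue rnbpb xmbl
Hunk 6: at line 4 remove [fvmnn,plzue] add [jqbg,hkkiz] -> 8 lines: dupa qaf nnqdt ezk jqbg hkkiz rnbpb xmbl
Hunk 7: at line 3 remove [ezk,jqbg] add [vra,cwzzh] -> 8 lines: dupa qaf nnqdt vra cwzzh hkkiz rnbpb xmbl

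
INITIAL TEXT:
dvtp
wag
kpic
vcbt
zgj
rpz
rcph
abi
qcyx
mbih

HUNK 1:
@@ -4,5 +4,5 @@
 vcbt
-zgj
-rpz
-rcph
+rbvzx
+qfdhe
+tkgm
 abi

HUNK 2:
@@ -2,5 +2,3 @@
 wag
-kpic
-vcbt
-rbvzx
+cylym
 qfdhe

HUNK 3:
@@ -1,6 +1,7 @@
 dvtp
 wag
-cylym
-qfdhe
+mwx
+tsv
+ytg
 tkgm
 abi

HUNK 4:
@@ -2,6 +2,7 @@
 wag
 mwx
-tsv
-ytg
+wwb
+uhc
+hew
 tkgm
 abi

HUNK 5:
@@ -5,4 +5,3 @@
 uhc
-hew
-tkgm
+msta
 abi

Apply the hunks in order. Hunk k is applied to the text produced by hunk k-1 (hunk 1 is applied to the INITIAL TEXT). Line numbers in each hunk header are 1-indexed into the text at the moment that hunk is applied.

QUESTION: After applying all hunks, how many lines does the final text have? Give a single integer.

Answer: 9

Derivation:
Hunk 1: at line 4 remove [zgj,rpz,rcph] add [rbvzx,qfdhe,tkgm] -> 10 lines: dvtp wag kpic vcbt rbvzx qfdhe tkgm abi qcyx mbih
Hunk 2: at line 2 remove [kpic,vcbt,rbvzx] add [cylym] -> 8 lines: dvtp wag cylym qfdhe tkgm abi qcyx mbih
Hunk 3: at line 1 remove [cylym,qfdhe] add [mwx,tsv,ytg] -> 9 lines: dvtp wag mwx tsv ytg tkgm abi qcyx mbih
Hunk 4: at line 2 remove [tsv,ytg] add [wwb,uhc,hew] -> 10 lines: dvtp wag mwx wwb uhc hew tkgm abi qcyx mbih
Hunk 5: at line 5 remove [hew,tkgm] add [msta] -> 9 lines: dvtp wag mwx wwb uhc msta abi qcyx mbih
Final line count: 9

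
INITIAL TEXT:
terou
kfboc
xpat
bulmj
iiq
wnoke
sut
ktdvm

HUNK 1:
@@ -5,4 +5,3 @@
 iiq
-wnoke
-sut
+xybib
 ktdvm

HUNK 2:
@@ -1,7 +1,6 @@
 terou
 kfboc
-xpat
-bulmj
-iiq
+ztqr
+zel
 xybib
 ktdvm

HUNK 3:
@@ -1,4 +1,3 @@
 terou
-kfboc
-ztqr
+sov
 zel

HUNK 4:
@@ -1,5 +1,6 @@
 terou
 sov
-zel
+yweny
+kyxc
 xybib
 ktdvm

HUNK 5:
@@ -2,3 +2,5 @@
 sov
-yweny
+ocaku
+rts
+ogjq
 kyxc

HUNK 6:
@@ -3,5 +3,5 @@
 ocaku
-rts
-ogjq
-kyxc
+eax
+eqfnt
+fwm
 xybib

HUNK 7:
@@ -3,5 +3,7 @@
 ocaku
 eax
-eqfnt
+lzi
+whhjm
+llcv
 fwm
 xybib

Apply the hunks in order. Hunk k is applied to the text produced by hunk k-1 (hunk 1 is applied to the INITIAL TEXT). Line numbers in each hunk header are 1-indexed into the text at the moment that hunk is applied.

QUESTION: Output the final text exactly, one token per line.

Answer: terou
sov
ocaku
eax
lzi
whhjm
llcv
fwm
xybib
ktdvm

Derivation:
Hunk 1: at line 5 remove [wnoke,sut] add [xybib] -> 7 lines: terou kfboc xpat bulmj iiq xybib ktdvm
Hunk 2: at line 1 remove [xpat,bulmj,iiq] add [ztqr,zel] -> 6 lines: terou kfboc ztqr zel xybib ktdvm
Hunk 3: at line 1 remove [kfboc,ztqr] add [sov] -> 5 lines: terou sov zel xybib ktdvm
Hunk 4: at line 1 remove [zel] add [yweny,kyxc] -> 6 lines: terou sov yweny kyxc xybib ktdvm
Hunk 5: at line 2 remove [yweny] add [ocaku,rts,ogjq] -> 8 lines: terou sov ocaku rts ogjq kyxc xybib ktdvm
Hunk 6: at line 3 remove [rts,ogjq,kyxc] add [eax,eqfnt,fwm] -> 8 lines: terou sov ocaku eax eqfnt fwm xybib ktdvm
Hunk 7: at line 3 remove [eqfnt] add [lzi,whhjm,llcv] -> 10 lines: terou sov ocaku eax lzi whhjm llcv fwm xybib ktdvm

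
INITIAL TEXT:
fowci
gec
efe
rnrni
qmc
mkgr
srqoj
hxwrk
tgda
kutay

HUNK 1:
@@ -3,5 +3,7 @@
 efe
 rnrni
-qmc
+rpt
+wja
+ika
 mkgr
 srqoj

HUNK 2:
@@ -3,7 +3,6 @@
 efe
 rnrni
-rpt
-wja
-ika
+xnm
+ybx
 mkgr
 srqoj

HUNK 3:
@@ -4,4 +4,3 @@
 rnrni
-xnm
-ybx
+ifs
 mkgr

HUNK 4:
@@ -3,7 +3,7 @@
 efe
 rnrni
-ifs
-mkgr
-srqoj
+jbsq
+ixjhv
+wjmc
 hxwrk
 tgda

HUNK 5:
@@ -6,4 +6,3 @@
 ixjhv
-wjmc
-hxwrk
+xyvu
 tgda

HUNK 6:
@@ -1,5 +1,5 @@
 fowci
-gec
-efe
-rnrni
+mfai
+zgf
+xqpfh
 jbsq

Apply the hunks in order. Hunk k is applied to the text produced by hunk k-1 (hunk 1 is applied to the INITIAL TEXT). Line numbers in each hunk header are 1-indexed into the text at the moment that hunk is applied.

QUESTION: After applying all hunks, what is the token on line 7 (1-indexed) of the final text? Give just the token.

Hunk 1: at line 3 remove [qmc] add [rpt,wja,ika] -> 12 lines: fowci gec efe rnrni rpt wja ika mkgr srqoj hxwrk tgda kutay
Hunk 2: at line 3 remove [rpt,wja,ika] add [xnm,ybx] -> 11 lines: fowci gec efe rnrni xnm ybx mkgr srqoj hxwrk tgda kutay
Hunk 3: at line 4 remove [xnm,ybx] add [ifs] -> 10 lines: fowci gec efe rnrni ifs mkgr srqoj hxwrk tgda kutay
Hunk 4: at line 3 remove [ifs,mkgr,srqoj] add [jbsq,ixjhv,wjmc] -> 10 lines: fowci gec efe rnrni jbsq ixjhv wjmc hxwrk tgda kutay
Hunk 5: at line 6 remove [wjmc,hxwrk] add [xyvu] -> 9 lines: fowci gec efe rnrni jbsq ixjhv xyvu tgda kutay
Hunk 6: at line 1 remove [gec,efe,rnrni] add [mfai,zgf,xqpfh] -> 9 lines: fowci mfai zgf xqpfh jbsq ixjhv xyvu tgda kutay
Final line 7: xyvu

Answer: xyvu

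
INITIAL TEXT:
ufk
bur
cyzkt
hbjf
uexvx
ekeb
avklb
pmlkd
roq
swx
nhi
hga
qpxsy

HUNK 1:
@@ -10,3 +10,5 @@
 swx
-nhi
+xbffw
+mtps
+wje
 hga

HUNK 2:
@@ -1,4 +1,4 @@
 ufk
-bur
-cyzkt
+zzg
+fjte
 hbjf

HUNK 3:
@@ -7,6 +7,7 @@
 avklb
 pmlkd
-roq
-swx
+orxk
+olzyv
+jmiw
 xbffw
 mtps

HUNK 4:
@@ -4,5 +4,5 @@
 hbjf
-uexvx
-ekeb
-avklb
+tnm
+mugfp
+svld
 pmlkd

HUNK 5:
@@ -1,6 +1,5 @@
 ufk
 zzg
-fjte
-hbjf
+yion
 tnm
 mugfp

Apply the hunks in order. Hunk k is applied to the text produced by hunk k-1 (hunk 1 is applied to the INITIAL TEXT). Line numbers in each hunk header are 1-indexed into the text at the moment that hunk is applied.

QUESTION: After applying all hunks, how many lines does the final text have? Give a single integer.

Answer: 15

Derivation:
Hunk 1: at line 10 remove [nhi] add [xbffw,mtps,wje] -> 15 lines: ufk bur cyzkt hbjf uexvx ekeb avklb pmlkd roq swx xbffw mtps wje hga qpxsy
Hunk 2: at line 1 remove [bur,cyzkt] add [zzg,fjte] -> 15 lines: ufk zzg fjte hbjf uexvx ekeb avklb pmlkd roq swx xbffw mtps wje hga qpxsy
Hunk 3: at line 7 remove [roq,swx] add [orxk,olzyv,jmiw] -> 16 lines: ufk zzg fjte hbjf uexvx ekeb avklb pmlkd orxk olzyv jmiw xbffw mtps wje hga qpxsy
Hunk 4: at line 4 remove [uexvx,ekeb,avklb] add [tnm,mugfp,svld] -> 16 lines: ufk zzg fjte hbjf tnm mugfp svld pmlkd orxk olzyv jmiw xbffw mtps wje hga qpxsy
Hunk 5: at line 1 remove [fjte,hbjf] add [yion] -> 15 lines: ufk zzg yion tnm mugfp svld pmlkd orxk olzyv jmiw xbffw mtps wje hga qpxsy
Final line count: 15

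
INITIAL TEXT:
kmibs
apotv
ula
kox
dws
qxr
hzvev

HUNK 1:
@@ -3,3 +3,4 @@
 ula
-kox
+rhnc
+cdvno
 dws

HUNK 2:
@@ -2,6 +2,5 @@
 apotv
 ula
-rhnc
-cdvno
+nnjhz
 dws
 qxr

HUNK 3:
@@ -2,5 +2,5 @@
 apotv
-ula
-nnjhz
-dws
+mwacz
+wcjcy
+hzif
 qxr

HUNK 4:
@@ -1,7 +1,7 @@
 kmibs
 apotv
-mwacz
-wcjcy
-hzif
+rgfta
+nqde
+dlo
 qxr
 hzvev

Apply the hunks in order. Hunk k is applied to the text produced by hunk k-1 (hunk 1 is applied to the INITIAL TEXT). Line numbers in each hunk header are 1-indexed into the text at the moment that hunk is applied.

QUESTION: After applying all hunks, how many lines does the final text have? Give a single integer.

Hunk 1: at line 3 remove [kox] add [rhnc,cdvno] -> 8 lines: kmibs apotv ula rhnc cdvno dws qxr hzvev
Hunk 2: at line 2 remove [rhnc,cdvno] add [nnjhz] -> 7 lines: kmibs apotv ula nnjhz dws qxr hzvev
Hunk 3: at line 2 remove [ula,nnjhz,dws] add [mwacz,wcjcy,hzif] -> 7 lines: kmibs apotv mwacz wcjcy hzif qxr hzvev
Hunk 4: at line 1 remove [mwacz,wcjcy,hzif] add [rgfta,nqde,dlo] -> 7 lines: kmibs apotv rgfta nqde dlo qxr hzvev
Final line count: 7

Answer: 7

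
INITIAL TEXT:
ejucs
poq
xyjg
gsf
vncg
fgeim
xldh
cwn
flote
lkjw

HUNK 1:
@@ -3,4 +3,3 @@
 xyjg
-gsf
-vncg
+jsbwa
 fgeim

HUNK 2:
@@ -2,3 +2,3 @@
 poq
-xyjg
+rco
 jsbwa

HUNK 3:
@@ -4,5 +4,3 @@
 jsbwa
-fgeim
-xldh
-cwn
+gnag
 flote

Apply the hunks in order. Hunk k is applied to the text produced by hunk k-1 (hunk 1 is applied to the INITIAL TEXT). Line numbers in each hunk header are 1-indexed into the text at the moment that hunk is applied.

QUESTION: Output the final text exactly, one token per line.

Answer: ejucs
poq
rco
jsbwa
gnag
flote
lkjw

Derivation:
Hunk 1: at line 3 remove [gsf,vncg] add [jsbwa] -> 9 lines: ejucs poq xyjg jsbwa fgeim xldh cwn flote lkjw
Hunk 2: at line 2 remove [xyjg] add [rco] -> 9 lines: ejucs poq rco jsbwa fgeim xldh cwn flote lkjw
Hunk 3: at line 4 remove [fgeim,xldh,cwn] add [gnag] -> 7 lines: ejucs poq rco jsbwa gnag flote lkjw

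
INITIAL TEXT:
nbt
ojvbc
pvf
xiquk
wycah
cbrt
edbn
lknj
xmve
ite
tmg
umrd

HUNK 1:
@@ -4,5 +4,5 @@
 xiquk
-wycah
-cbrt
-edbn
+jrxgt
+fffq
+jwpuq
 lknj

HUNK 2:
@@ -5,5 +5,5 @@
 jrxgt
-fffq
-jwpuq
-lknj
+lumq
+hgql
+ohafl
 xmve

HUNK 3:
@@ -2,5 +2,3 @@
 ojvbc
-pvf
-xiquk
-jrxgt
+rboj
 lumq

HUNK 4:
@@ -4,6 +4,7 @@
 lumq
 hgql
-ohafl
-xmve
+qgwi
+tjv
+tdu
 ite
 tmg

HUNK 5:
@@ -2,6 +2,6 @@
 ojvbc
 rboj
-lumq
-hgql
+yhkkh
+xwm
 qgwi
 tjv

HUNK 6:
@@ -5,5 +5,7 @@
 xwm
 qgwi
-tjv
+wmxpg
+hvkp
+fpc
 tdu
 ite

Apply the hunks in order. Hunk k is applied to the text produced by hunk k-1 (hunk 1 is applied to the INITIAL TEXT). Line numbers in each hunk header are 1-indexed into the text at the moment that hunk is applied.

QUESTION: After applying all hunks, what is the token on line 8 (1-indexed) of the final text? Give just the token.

Answer: hvkp

Derivation:
Hunk 1: at line 4 remove [wycah,cbrt,edbn] add [jrxgt,fffq,jwpuq] -> 12 lines: nbt ojvbc pvf xiquk jrxgt fffq jwpuq lknj xmve ite tmg umrd
Hunk 2: at line 5 remove [fffq,jwpuq,lknj] add [lumq,hgql,ohafl] -> 12 lines: nbt ojvbc pvf xiquk jrxgt lumq hgql ohafl xmve ite tmg umrd
Hunk 3: at line 2 remove [pvf,xiquk,jrxgt] add [rboj] -> 10 lines: nbt ojvbc rboj lumq hgql ohafl xmve ite tmg umrd
Hunk 4: at line 4 remove [ohafl,xmve] add [qgwi,tjv,tdu] -> 11 lines: nbt ojvbc rboj lumq hgql qgwi tjv tdu ite tmg umrd
Hunk 5: at line 2 remove [lumq,hgql] add [yhkkh,xwm] -> 11 lines: nbt ojvbc rboj yhkkh xwm qgwi tjv tdu ite tmg umrd
Hunk 6: at line 5 remove [tjv] add [wmxpg,hvkp,fpc] -> 13 lines: nbt ojvbc rboj yhkkh xwm qgwi wmxpg hvkp fpc tdu ite tmg umrd
Final line 8: hvkp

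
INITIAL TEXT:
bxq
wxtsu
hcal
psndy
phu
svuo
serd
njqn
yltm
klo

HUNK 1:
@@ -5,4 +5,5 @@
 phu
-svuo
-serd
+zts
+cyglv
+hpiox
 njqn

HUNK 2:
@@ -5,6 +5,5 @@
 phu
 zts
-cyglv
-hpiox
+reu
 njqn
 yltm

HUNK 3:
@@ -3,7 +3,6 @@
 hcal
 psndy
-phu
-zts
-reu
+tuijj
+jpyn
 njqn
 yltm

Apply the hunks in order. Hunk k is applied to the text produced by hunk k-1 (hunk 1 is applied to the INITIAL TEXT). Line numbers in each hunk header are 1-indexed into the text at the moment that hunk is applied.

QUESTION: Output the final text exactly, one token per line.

Answer: bxq
wxtsu
hcal
psndy
tuijj
jpyn
njqn
yltm
klo

Derivation:
Hunk 1: at line 5 remove [svuo,serd] add [zts,cyglv,hpiox] -> 11 lines: bxq wxtsu hcal psndy phu zts cyglv hpiox njqn yltm klo
Hunk 2: at line 5 remove [cyglv,hpiox] add [reu] -> 10 lines: bxq wxtsu hcal psndy phu zts reu njqn yltm klo
Hunk 3: at line 3 remove [phu,zts,reu] add [tuijj,jpyn] -> 9 lines: bxq wxtsu hcal psndy tuijj jpyn njqn yltm klo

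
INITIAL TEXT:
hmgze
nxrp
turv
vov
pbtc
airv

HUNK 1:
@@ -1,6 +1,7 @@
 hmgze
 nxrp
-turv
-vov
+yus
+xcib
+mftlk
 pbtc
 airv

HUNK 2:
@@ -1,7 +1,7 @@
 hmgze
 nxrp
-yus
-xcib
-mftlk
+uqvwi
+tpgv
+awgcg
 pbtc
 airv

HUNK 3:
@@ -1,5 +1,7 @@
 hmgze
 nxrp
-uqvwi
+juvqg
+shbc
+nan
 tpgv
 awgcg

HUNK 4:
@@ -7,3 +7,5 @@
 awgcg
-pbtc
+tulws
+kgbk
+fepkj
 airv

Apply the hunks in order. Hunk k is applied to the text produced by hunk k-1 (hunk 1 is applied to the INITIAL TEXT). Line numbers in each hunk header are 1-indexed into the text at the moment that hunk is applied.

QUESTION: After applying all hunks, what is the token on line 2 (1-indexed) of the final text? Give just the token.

Answer: nxrp

Derivation:
Hunk 1: at line 1 remove [turv,vov] add [yus,xcib,mftlk] -> 7 lines: hmgze nxrp yus xcib mftlk pbtc airv
Hunk 2: at line 1 remove [yus,xcib,mftlk] add [uqvwi,tpgv,awgcg] -> 7 lines: hmgze nxrp uqvwi tpgv awgcg pbtc airv
Hunk 3: at line 1 remove [uqvwi] add [juvqg,shbc,nan] -> 9 lines: hmgze nxrp juvqg shbc nan tpgv awgcg pbtc airv
Hunk 4: at line 7 remove [pbtc] add [tulws,kgbk,fepkj] -> 11 lines: hmgze nxrp juvqg shbc nan tpgv awgcg tulws kgbk fepkj airv
Final line 2: nxrp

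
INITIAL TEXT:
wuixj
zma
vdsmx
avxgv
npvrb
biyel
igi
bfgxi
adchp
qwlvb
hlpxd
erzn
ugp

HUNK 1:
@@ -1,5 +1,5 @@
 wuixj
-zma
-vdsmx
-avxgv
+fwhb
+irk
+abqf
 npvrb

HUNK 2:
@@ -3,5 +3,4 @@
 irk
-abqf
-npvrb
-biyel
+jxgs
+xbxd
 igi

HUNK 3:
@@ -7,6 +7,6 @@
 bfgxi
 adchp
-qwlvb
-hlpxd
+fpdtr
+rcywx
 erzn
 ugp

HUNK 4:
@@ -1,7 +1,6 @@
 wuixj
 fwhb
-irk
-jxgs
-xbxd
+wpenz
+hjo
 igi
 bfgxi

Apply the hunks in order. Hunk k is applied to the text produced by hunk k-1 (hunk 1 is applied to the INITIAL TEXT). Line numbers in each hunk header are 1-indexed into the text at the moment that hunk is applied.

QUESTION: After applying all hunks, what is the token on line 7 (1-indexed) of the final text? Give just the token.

Hunk 1: at line 1 remove [zma,vdsmx,avxgv] add [fwhb,irk,abqf] -> 13 lines: wuixj fwhb irk abqf npvrb biyel igi bfgxi adchp qwlvb hlpxd erzn ugp
Hunk 2: at line 3 remove [abqf,npvrb,biyel] add [jxgs,xbxd] -> 12 lines: wuixj fwhb irk jxgs xbxd igi bfgxi adchp qwlvb hlpxd erzn ugp
Hunk 3: at line 7 remove [qwlvb,hlpxd] add [fpdtr,rcywx] -> 12 lines: wuixj fwhb irk jxgs xbxd igi bfgxi adchp fpdtr rcywx erzn ugp
Hunk 4: at line 1 remove [irk,jxgs,xbxd] add [wpenz,hjo] -> 11 lines: wuixj fwhb wpenz hjo igi bfgxi adchp fpdtr rcywx erzn ugp
Final line 7: adchp

Answer: adchp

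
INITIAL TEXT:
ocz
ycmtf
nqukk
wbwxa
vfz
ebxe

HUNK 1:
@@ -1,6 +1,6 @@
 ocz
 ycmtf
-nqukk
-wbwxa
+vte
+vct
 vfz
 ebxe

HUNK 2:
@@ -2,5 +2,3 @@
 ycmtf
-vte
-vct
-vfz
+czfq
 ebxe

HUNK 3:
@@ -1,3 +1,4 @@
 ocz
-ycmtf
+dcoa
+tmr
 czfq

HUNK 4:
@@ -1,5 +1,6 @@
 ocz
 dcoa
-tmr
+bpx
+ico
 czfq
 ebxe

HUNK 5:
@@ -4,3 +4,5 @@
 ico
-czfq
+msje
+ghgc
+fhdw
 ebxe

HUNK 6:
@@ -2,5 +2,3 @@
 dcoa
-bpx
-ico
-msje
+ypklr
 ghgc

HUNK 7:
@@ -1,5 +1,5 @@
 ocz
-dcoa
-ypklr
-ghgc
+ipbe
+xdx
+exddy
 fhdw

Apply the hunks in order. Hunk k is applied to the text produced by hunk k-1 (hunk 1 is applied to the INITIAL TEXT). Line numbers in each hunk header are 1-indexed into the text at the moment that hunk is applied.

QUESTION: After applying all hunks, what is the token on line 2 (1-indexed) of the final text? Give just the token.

Hunk 1: at line 1 remove [nqukk,wbwxa] add [vte,vct] -> 6 lines: ocz ycmtf vte vct vfz ebxe
Hunk 2: at line 2 remove [vte,vct,vfz] add [czfq] -> 4 lines: ocz ycmtf czfq ebxe
Hunk 3: at line 1 remove [ycmtf] add [dcoa,tmr] -> 5 lines: ocz dcoa tmr czfq ebxe
Hunk 4: at line 1 remove [tmr] add [bpx,ico] -> 6 lines: ocz dcoa bpx ico czfq ebxe
Hunk 5: at line 4 remove [czfq] add [msje,ghgc,fhdw] -> 8 lines: ocz dcoa bpx ico msje ghgc fhdw ebxe
Hunk 6: at line 2 remove [bpx,ico,msje] add [ypklr] -> 6 lines: ocz dcoa ypklr ghgc fhdw ebxe
Hunk 7: at line 1 remove [dcoa,ypklr,ghgc] add [ipbe,xdx,exddy] -> 6 lines: ocz ipbe xdx exddy fhdw ebxe
Final line 2: ipbe

Answer: ipbe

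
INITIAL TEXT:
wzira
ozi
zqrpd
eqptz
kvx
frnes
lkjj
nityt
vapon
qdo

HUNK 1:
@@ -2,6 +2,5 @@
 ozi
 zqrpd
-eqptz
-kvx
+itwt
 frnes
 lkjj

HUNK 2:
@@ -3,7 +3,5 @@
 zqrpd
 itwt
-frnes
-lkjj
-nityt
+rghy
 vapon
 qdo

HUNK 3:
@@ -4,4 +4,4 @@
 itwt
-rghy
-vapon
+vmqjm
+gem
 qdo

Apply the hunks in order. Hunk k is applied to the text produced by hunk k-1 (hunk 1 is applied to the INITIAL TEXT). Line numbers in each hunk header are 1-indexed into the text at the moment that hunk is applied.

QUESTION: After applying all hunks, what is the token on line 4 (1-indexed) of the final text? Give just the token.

Answer: itwt

Derivation:
Hunk 1: at line 2 remove [eqptz,kvx] add [itwt] -> 9 lines: wzira ozi zqrpd itwt frnes lkjj nityt vapon qdo
Hunk 2: at line 3 remove [frnes,lkjj,nityt] add [rghy] -> 7 lines: wzira ozi zqrpd itwt rghy vapon qdo
Hunk 3: at line 4 remove [rghy,vapon] add [vmqjm,gem] -> 7 lines: wzira ozi zqrpd itwt vmqjm gem qdo
Final line 4: itwt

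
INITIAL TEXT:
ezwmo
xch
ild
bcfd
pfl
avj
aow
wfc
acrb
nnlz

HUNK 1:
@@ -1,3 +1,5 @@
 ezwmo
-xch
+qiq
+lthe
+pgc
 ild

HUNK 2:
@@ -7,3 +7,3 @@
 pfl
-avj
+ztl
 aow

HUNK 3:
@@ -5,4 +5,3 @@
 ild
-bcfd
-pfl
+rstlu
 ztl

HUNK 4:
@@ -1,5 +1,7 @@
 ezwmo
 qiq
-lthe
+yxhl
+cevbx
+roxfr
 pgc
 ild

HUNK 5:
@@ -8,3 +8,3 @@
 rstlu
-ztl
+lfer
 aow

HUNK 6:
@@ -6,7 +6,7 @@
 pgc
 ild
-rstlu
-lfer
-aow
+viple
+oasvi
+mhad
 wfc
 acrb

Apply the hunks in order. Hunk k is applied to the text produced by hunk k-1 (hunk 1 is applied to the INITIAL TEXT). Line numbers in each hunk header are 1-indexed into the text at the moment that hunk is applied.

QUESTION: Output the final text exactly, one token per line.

Answer: ezwmo
qiq
yxhl
cevbx
roxfr
pgc
ild
viple
oasvi
mhad
wfc
acrb
nnlz

Derivation:
Hunk 1: at line 1 remove [xch] add [qiq,lthe,pgc] -> 12 lines: ezwmo qiq lthe pgc ild bcfd pfl avj aow wfc acrb nnlz
Hunk 2: at line 7 remove [avj] add [ztl] -> 12 lines: ezwmo qiq lthe pgc ild bcfd pfl ztl aow wfc acrb nnlz
Hunk 3: at line 5 remove [bcfd,pfl] add [rstlu] -> 11 lines: ezwmo qiq lthe pgc ild rstlu ztl aow wfc acrb nnlz
Hunk 4: at line 1 remove [lthe] add [yxhl,cevbx,roxfr] -> 13 lines: ezwmo qiq yxhl cevbx roxfr pgc ild rstlu ztl aow wfc acrb nnlz
Hunk 5: at line 8 remove [ztl] add [lfer] -> 13 lines: ezwmo qiq yxhl cevbx roxfr pgc ild rstlu lfer aow wfc acrb nnlz
Hunk 6: at line 6 remove [rstlu,lfer,aow] add [viple,oasvi,mhad] -> 13 lines: ezwmo qiq yxhl cevbx roxfr pgc ild viple oasvi mhad wfc acrb nnlz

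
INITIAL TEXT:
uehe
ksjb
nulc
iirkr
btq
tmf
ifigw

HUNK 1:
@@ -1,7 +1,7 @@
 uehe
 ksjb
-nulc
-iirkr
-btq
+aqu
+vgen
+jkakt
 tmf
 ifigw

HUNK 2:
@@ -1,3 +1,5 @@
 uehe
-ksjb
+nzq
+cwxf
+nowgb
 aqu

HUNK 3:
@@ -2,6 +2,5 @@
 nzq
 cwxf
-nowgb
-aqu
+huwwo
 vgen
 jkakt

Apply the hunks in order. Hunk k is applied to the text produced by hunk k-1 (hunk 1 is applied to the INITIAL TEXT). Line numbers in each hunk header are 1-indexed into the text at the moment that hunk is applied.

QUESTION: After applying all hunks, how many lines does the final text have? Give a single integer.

Hunk 1: at line 1 remove [nulc,iirkr,btq] add [aqu,vgen,jkakt] -> 7 lines: uehe ksjb aqu vgen jkakt tmf ifigw
Hunk 2: at line 1 remove [ksjb] add [nzq,cwxf,nowgb] -> 9 lines: uehe nzq cwxf nowgb aqu vgen jkakt tmf ifigw
Hunk 3: at line 2 remove [nowgb,aqu] add [huwwo] -> 8 lines: uehe nzq cwxf huwwo vgen jkakt tmf ifigw
Final line count: 8

Answer: 8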